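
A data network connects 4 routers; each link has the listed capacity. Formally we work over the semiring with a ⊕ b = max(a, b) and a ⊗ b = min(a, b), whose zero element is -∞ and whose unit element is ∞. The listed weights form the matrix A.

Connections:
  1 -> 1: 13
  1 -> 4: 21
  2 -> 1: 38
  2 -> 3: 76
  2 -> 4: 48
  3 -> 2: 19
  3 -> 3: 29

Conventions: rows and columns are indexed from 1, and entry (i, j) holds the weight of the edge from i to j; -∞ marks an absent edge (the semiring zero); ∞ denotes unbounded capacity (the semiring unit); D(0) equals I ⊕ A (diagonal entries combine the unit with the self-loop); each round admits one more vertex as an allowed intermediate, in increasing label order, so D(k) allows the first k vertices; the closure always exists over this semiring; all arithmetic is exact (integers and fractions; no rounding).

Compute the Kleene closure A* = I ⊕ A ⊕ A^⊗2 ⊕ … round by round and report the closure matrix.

D(0):
  [∞, -∞, -∞, 21]
  [38, ∞, 76, 48]
  [-∞, 19, ∞, -∞]
  [-∞, -∞, -∞, ∞]
D(1):
  [∞, -∞, -∞, 21]
  [38, ∞, 76, 48]
  [-∞, 19, ∞, -∞]
  [-∞, -∞, -∞, ∞]
D(2):
  [∞, -∞, -∞, 21]
  [38, ∞, 76, 48]
  [19, 19, ∞, 19]
  [-∞, -∞, -∞, ∞]
D(3):
  [∞, -∞, -∞, 21]
  [38, ∞, 76, 48]
  [19, 19, ∞, 19]
  [-∞, -∞, -∞, ∞]
D(4):
  [∞, -∞, -∞, 21]
  [38, ∞, 76, 48]
  [19, 19, ∞, 19]
  [-∞, -∞, -∞, ∞]
Answer: A* = [[∞, -∞, -∞, 21], [38, ∞, 76, 48], [19, 19, ∞, 19], [-∞, -∞, -∞, ∞]]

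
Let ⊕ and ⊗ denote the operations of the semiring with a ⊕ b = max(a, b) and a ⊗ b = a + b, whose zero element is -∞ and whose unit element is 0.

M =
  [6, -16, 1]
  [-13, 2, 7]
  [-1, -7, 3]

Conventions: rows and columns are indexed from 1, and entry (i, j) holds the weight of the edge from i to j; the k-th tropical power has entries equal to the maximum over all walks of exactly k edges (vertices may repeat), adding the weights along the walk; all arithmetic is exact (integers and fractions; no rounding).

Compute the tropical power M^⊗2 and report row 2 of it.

M^⊗2:
  [12, -6, 7]
  [6, 4, 10]
  [5, -4, 6]
Answer: row 2 of M^⊗2 = [6, 4, 10]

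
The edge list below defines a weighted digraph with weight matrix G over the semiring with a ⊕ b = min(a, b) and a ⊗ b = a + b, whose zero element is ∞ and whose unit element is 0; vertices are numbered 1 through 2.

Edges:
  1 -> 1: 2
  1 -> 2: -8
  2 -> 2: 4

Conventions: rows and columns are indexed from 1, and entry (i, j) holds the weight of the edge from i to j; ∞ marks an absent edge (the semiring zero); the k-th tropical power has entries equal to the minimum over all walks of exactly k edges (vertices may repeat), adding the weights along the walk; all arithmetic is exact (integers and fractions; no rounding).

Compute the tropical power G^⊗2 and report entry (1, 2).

G^⊗2:
  [4, -6]
  [∞, 8]
Key observation: the optimum is the walk 1->1->2, with weight 2 + (-8) = -6.
Optimal value attained by: walk 1->1->2.
Answer: (G^⊗2)[1][2] = -6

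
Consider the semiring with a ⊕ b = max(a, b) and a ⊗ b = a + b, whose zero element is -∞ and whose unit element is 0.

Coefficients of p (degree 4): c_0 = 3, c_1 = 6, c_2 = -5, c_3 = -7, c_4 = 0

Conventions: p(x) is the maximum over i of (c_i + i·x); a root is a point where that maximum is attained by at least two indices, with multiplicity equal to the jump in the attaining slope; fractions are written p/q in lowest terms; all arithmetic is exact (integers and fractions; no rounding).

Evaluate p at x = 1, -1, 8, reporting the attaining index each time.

p(1) = max(3+0·1=3, 6+1·1=7, -5+2·1=-3, -7+3·1=-4, 0+4·1=4) = 7 (attained by i=1)
p(-1) = max(3+0·(-1)=3, 6+1·(-1)=5, -5+2·(-1)=-7, -7+3·(-1)=-10, 0+4·(-1)=-4) = 5 (attained by i=1)
p(8) = max(3+0·8=3, 6+1·8=14, -5+2·8=11, -7+3·8=17, 0+4·8=32) = 32 (attained by i=4)
Answer: p(1) = 7; p(-1) = 5; p(8) = 32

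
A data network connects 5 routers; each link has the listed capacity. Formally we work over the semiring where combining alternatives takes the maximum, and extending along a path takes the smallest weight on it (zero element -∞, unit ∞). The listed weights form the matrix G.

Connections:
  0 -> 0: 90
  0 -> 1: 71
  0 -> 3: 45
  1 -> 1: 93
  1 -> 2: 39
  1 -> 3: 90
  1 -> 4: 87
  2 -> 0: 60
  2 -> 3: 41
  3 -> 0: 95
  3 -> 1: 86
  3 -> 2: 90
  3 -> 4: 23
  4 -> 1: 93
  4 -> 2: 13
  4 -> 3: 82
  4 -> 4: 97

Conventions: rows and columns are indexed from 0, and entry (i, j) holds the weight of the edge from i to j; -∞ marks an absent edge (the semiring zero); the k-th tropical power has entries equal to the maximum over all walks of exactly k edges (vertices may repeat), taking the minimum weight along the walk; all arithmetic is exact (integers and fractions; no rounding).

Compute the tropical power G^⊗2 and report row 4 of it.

G^⊗2:
  [90, 71, 45, 71, 71]
  [90, 93, 90, 90, 87]
  [60, 60, 41, 45, 23]
  [90, 86, 39, 86, 86]
  [82, 93, 82, 90, 97]
Answer: row 4 of G^⊗2 = [82, 93, 82, 90, 97]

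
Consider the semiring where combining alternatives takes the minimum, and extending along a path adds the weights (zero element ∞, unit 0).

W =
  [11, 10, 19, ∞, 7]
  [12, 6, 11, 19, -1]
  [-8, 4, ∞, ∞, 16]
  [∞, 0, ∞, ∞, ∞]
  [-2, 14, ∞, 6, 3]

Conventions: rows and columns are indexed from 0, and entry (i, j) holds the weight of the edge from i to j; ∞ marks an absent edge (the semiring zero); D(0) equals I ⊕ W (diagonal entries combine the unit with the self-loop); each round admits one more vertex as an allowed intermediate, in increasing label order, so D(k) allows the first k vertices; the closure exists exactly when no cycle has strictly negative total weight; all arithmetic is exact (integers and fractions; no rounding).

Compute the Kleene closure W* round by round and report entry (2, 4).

D(0):
  [0, 10, 19, ∞, 7]
  [12, 0, 11, 19, -1]
  [-8, 4, 0, ∞, 16]
  [∞, 0, ∞, 0, ∞]
  [-2, 14, ∞, 6, 0]
D(1):
  [0, 10, 19, ∞, 7]
  [12, 0, 11, 19, -1]
  [-8, 2, 0, ∞, -1]
  [∞, 0, ∞, 0, ∞]
  [-2, 8, 17, 6, 0]
D(2):
  [0, 10, 19, 29, 7]
  [12, 0, 11, 19, -1]
  [-8, 2, 0, 21, -1]
  [12, 0, 11, 0, -1]
  [-2, 8, 17, 6, 0]
D(3):
  [0, 10, 19, 29, 7]
  [3, 0, 11, 19, -1]
  [-8, 2, 0, 21, -1]
  [3, 0, 11, 0, -1]
  [-2, 8, 17, 6, 0]
D(4):
  [0, 10, 19, 29, 7]
  [3, 0, 11, 19, -1]
  [-8, 2, 0, 21, -1]
  [3, 0, 11, 0, -1]
  [-2, 6, 17, 6, 0]
D(5):
  [0, 10, 19, 13, 7]
  [-3, 0, 11, 5, -1]
  [-8, 2, 0, 5, -1]
  [-3, 0, 11, 0, -1]
  [-2, 6, 17, 6, 0]
Answer: W*[2][4] = -1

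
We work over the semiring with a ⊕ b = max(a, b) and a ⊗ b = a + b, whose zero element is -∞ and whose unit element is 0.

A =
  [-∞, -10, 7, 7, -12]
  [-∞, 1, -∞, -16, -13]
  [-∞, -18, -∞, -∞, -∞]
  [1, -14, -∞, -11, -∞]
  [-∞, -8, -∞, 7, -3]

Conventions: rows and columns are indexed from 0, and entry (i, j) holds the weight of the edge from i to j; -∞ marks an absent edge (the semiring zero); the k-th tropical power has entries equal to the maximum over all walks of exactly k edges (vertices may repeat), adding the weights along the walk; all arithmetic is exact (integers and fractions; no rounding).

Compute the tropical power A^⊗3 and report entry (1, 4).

A^⊗2:
  [8, -7, -∞, -4, -15]
  [-15, 2, -∞, -6, -12]
  [-∞, -17, -∞, -34, -31]
  [-10, -9, 8, 8, -11]
  [8, -7, -∞, 4, -6]
A^⊗3:
  [-3, -2, 15, 15, -4]
  [-5, 3, -8, -5, -11]
  [-33, -16, -∞, -24, -30]
  [9, -6, -3, -3, -14]
  [5, -2, 15, 15, -4]
Key observation: the optimum is the walk 1->1->1->4, with weight 1 + 1 + (-13) = -11.
Optimal value attained by: walk 1->1->1->4.
Answer: (A^⊗3)[1][4] = -11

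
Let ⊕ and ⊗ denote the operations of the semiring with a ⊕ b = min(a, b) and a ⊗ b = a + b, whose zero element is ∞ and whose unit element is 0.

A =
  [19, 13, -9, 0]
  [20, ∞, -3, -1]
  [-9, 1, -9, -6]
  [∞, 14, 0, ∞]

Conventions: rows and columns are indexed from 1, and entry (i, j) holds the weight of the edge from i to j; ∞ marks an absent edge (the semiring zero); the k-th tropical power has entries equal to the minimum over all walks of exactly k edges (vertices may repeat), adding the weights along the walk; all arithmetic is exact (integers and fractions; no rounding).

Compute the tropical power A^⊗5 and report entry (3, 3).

A^⊗2:
  [-18, -8, -18, -15]
  [-12, -2, -12, -9]
  [-18, -8, -18, -15]
  [-9, 1, -9, -6]
A^⊗3:
  [-27, -17, -27, -24]
  [-21, -11, -21, -18]
  [-27, -17, -27, -24]
  [-18, -8, -18, -15]
A^⊗4:
  [-36, -26, -36, -33]
  [-30, -20, -30, -27]
  [-36, -26, -36, -33]
  [-27, -17, -27, -24]
A^⊗5:
  [-45, -35, -45, -42]
  [-39, -29, -39, -36]
  [-45, -35, -45, -42]
  [-36, -26, -36, -33]
Key observation: the optimum is the walk 3->1->3->1->3->3, with weight (-9) + (-9) + (-9) + (-9) + (-9) = -45.
Optimal value attained by: walk 3->1->3->1->3->3.
Answer: (A^⊗5)[3][3] = -45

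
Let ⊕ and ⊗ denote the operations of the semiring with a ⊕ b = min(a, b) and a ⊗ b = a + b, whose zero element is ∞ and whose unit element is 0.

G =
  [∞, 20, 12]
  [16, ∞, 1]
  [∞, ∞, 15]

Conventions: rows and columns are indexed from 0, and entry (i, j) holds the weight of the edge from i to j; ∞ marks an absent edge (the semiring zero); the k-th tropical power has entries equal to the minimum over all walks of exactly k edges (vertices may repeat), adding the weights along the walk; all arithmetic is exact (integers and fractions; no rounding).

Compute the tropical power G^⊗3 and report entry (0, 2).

G^⊗2:
  [36, ∞, 21]
  [∞, 36, 16]
  [∞, ∞, 30]
G^⊗3:
  [∞, 56, 36]
  [52, ∞, 31]
  [∞, ∞, 45]
Key observation: the optimum is the walk 0->1->2->2, with weight 20 + 1 + 15 = 36.
Optimal value attained by: walk 0->1->2->2.
Answer: (G^⊗3)[0][2] = 36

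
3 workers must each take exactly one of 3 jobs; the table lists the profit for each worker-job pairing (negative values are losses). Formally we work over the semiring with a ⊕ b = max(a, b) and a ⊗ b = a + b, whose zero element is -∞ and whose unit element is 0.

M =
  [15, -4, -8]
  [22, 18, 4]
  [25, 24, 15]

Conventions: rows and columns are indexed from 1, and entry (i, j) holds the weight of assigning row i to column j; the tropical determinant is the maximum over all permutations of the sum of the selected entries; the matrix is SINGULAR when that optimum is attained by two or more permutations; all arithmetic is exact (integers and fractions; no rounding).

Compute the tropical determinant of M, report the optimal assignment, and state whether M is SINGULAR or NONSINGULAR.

σ = (1, 2, 3): 15 + 18 + 15 = 48
σ = (1, 3, 2): 15 + 4 + 24 = 43
σ = (2, 1, 3): (-4) + 22 + 15 = 33
σ = (2, 3, 1): (-4) + 4 + 25 = 25
σ = (3, 1, 2): (-8) + 22 + 24 = 38
σ = (3, 2, 1): (-8) + 18 + 25 = 35
Optimal value attained by: σ = (1, 2, 3).
Answer: det⊕(M) = 48; verdict: NONSINGULAR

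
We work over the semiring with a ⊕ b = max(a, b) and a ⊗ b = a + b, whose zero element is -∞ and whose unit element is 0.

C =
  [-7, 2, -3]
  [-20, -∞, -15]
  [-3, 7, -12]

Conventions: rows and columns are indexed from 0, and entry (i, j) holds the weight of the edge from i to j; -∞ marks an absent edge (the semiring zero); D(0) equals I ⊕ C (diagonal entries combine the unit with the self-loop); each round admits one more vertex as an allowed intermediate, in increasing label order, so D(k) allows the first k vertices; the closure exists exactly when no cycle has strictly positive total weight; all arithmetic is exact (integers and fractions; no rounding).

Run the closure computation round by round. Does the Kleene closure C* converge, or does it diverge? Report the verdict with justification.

D(0):
  [0, 2, -3]
  [-20, 0, -15]
  [-3, 7, 0]
D(1):
  [0, 2, -3]
  [-20, 0, -15]
  [-3, 7, 0]
D(2):
  [0, 2, -3]
  [-20, 0, -15]
  [-3, 7, 0]
D(3):
  [0, 4, -3]
  [-18, 0, -15]
  [-3, 7, 0]
Key observation: every diagonal entry stays at the unit through all rounds, so no improving cycle exists.
Answer: CONVERGES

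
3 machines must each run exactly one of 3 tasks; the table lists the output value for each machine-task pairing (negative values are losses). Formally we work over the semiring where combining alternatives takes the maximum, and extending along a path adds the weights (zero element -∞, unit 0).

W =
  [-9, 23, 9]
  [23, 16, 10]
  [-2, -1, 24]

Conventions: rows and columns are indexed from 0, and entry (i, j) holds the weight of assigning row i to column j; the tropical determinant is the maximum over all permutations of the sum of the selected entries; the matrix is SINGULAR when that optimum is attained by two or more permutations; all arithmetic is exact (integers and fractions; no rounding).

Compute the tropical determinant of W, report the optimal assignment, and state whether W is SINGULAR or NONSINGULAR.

σ = (0, 1, 2): (-9) + 16 + 24 = 31
σ = (0, 2, 1): (-9) + 10 + (-1) = 0
σ = (1, 0, 2): 23 + 23 + 24 = 70
σ = (1, 2, 0): 23 + 10 + (-2) = 31
σ = (2, 0, 1): 9 + 23 + (-1) = 31
σ = (2, 1, 0): 9 + 16 + (-2) = 23
Optimal value attained by: σ = (1, 0, 2).
Answer: det⊕(W) = 70; verdict: NONSINGULAR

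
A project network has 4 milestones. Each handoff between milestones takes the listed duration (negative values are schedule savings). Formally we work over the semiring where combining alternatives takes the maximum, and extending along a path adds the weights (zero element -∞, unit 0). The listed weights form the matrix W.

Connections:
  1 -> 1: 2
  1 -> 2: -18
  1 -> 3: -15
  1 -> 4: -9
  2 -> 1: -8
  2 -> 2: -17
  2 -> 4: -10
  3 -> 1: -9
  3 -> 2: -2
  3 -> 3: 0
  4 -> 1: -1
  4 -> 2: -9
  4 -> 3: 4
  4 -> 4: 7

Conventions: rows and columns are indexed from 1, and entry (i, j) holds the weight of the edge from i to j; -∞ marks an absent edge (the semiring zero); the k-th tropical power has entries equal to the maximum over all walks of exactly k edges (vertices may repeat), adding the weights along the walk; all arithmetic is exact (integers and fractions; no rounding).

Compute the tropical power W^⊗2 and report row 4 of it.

W^⊗2:
  [4, -16, -5, -2]
  [-6, -19, -6, -3]
  [-7, -2, 0, -12]
  [6, 2, 11, 14]
Answer: row 4 of W^⊗2 = [6, 2, 11, 14]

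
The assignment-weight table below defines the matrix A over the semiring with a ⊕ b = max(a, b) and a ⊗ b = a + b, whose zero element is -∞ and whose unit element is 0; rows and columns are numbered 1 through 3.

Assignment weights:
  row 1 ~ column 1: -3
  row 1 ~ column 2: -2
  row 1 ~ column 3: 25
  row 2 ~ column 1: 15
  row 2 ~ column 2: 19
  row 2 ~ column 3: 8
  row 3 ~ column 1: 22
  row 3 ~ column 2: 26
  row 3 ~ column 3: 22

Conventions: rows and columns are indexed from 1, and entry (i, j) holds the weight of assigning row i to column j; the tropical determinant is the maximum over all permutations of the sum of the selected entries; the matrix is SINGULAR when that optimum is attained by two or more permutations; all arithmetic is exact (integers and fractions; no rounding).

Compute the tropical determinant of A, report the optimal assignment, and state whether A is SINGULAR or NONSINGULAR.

σ = (1, 2, 3): (-3) + 19 + 22 = 38
σ = (1, 3, 2): (-3) + 8 + 26 = 31
σ = (2, 1, 3): (-2) + 15 + 22 = 35
σ = (2, 3, 1): (-2) + 8 + 22 = 28
σ = (3, 1, 2): 25 + 15 + 26 = 66
σ = (3, 2, 1): 25 + 19 + 22 = 66
Optimal value attained by: σ = (3, 1, 2).
Answer: det⊕(A) = 66; verdict: SINGULAR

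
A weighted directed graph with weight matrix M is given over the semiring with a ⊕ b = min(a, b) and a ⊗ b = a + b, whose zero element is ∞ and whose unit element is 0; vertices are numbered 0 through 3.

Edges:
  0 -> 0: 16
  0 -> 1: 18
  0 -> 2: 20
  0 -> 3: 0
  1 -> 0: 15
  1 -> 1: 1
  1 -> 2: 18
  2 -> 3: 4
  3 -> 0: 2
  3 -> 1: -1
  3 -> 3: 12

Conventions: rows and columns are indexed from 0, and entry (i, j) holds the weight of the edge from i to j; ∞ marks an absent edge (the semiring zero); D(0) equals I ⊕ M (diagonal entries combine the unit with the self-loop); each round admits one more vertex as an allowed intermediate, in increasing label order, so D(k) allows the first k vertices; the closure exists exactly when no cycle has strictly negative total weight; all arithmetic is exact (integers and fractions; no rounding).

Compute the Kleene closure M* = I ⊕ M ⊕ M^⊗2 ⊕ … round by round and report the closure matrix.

D(0):
  [0, 18, 20, 0]
  [15, 0, 18, ∞]
  [∞, ∞, 0, 4]
  [2, -1, ∞, 0]
D(1):
  [0, 18, 20, 0]
  [15, 0, 18, 15]
  [∞, ∞, 0, 4]
  [2, -1, 22, 0]
D(2):
  [0, 18, 20, 0]
  [15, 0, 18, 15]
  [∞, ∞, 0, 4]
  [2, -1, 17, 0]
D(3):
  [0, 18, 20, 0]
  [15, 0, 18, 15]
  [∞, ∞, 0, 4]
  [2, -1, 17, 0]
D(4):
  [0, -1, 17, 0]
  [15, 0, 18, 15]
  [6, 3, 0, 4]
  [2, -1, 17, 0]
Answer: M* = [[0, -1, 17, 0], [15, 0, 18, 15], [6, 3, 0, 4], [2, -1, 17, 0]]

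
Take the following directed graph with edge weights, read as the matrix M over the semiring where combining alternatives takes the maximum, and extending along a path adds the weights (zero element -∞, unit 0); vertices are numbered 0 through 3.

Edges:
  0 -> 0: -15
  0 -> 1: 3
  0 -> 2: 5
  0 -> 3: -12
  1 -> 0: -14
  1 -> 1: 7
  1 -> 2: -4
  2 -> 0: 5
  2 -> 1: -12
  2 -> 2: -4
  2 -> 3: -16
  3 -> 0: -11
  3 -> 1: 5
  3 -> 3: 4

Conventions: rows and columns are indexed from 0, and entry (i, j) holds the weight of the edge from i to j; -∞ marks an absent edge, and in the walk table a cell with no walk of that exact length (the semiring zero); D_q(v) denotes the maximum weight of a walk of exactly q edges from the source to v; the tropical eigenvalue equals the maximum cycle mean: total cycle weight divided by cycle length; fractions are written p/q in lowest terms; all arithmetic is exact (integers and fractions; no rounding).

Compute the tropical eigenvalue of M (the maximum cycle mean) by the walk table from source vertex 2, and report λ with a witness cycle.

q=0: [-∞, -∞, 0, -∞]
q=1: [5, -12, -4, -16]
q=2: [1, 8, 10, -7]
q=3: [15, 15, 6, -3]
q=4: [11, 22, 20, 3]
Optimal cycle mean attained by: cycle 1->1, total 7, length 1.
Answer: λ = 7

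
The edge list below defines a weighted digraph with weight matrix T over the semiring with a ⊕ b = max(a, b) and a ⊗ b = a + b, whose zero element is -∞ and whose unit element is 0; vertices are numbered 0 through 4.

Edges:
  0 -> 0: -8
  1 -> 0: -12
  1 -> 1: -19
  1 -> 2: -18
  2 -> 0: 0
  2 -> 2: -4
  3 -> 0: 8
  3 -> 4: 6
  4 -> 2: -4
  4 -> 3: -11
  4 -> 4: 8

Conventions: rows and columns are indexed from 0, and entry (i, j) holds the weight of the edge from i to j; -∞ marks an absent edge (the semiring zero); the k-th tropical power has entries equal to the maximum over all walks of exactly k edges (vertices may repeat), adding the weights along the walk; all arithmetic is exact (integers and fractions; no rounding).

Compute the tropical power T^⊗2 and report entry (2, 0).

T^⊗2:
  [-16, -∞, -∞, -∞, -∞]
  [-18, -38, -22, -∞, -∞]
  [-4, -∞, -8, -∞, -∞]
  [0, -∞, 2, -5, 14]
  [-3, -∞, 4, -3, 16]
Key observation: the optimum is the walk 2->2->0, with weight (-4) + 0 = -4.
Optimal value attained by: walk 2->2->0.
Answer: (T^⊗2)[2][0] = -4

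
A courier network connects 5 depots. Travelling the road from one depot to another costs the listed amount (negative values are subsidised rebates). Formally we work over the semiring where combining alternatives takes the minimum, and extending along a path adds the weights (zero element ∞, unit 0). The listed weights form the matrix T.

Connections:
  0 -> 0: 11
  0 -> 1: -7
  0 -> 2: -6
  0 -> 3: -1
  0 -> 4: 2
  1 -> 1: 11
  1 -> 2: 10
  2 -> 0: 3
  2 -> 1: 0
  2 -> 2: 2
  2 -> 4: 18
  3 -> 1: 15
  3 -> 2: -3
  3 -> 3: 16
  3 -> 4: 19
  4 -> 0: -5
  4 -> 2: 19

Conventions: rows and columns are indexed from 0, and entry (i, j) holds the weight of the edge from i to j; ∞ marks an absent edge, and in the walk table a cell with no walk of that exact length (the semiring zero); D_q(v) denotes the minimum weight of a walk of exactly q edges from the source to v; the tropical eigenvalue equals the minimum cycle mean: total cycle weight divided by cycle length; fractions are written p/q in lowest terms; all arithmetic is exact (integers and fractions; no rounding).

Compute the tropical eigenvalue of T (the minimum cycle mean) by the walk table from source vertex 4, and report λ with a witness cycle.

q=0: [∞, ∞, ∞, ∞, 0]
q=1: [-5, ∞, 19, ∞, ∞]
q=2: [6, -12, -11, -6, -3]
q=3: [-8, -11, -9, 5, 7]
q=4: [-6, -15, -14, -9, -6]
q=5: [-11, -14, -12, -7, -4]
Optimal cycle mean attained by: cycle 0->2->0, total (-6) + 3, length 2.
Answer: λ = -3/2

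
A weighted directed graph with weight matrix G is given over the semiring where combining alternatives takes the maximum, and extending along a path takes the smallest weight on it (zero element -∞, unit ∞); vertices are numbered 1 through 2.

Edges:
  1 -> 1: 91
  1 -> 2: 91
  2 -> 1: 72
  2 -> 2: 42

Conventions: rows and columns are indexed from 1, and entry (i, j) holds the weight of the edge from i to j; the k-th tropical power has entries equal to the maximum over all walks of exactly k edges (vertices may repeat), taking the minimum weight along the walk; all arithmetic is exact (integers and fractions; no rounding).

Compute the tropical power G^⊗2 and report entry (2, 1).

G^⊗2:
  [91, 91]
  [72, 72]
Key observation: the optimum is the walk 2->1->1, with weight 72 min 91 = 72.
Optimal value attained by: walk 2->1->1.
Answer: (G^⊗2)[2][1] = 72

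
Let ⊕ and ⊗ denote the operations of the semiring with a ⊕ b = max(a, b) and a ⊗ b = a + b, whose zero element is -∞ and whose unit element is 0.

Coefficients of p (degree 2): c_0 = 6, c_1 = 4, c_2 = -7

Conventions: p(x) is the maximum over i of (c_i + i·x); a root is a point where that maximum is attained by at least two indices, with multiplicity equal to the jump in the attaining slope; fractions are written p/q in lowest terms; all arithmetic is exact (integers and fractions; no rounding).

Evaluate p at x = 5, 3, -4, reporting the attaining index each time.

p(5) = max(6+0·5=6, 4+1·5=9, -7+2·5=3) = 9 (attained by i=1)
p(3) = max(6+0·3=6, 4+1·3=7, -7+2·3=-1) = 7 (attained by i=1)
p(-4) = max(6+0·(-4)=6, 4+1·(-4)=0, -7+2·(-4)=-15) = 6 (attained by i=0)
Answer: p(5) = 9; p(3) = 7; p(-4) = 6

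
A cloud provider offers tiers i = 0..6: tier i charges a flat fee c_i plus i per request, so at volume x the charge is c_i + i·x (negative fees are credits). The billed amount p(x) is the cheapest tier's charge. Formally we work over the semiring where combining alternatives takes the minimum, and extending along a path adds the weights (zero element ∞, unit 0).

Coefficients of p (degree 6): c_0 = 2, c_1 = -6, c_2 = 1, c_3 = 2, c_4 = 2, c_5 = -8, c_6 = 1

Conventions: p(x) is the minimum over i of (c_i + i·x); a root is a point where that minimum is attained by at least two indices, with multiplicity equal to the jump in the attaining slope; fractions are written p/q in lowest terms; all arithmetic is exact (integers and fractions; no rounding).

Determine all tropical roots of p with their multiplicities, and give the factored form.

hull edge (i=0, c=2) to (i=1, c=-6): slope -8, span 1
hull edge (i=1, c=-6) to (i=5, c=-8): slope -1/2, span 4
hull edge (i=5, c=-8) to (i=6, c=1): slope 9, span 1
Factored form: p(x) = 1 ⊗ (x ⊕ (-9)) ⊗ (x ⊕ 1/2) ⊗ (x ⊕ 1/2) ⊗ (x ⊕ 1/2) ⊗ (x ⊕ 1/2) ⊗ (x ⊕ 8)
Answer: roots = -9 (mult 1), 1/2 (mult 4), 8 (mult 1)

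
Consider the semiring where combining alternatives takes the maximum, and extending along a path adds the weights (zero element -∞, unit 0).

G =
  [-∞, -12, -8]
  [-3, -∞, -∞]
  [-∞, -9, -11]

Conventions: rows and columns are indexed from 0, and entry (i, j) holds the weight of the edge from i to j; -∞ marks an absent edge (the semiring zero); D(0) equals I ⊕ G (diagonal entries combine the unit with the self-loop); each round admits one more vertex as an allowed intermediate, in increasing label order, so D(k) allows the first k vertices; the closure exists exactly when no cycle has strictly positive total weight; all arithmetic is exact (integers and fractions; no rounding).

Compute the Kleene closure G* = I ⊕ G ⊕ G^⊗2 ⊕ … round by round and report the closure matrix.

D(0):
  [0, -12, -8]
  [-3, 0, -∞]
  [-∞, -9, 0]
D(1):
  [0, -12, -8]
  [-3, 0, -11]
  [-∞, -9, 0]
D(2):
  [0, -12, -8]
  [-3, 0, -11]
  [-12, -9, 0]
D(3):
  [0, -12, -8]
  [-3, 0, -11]
  [-12, -9, 0]
Answer: G* = [[0, -12, -8], [-3, 0, -11], [-12, -9, 0]]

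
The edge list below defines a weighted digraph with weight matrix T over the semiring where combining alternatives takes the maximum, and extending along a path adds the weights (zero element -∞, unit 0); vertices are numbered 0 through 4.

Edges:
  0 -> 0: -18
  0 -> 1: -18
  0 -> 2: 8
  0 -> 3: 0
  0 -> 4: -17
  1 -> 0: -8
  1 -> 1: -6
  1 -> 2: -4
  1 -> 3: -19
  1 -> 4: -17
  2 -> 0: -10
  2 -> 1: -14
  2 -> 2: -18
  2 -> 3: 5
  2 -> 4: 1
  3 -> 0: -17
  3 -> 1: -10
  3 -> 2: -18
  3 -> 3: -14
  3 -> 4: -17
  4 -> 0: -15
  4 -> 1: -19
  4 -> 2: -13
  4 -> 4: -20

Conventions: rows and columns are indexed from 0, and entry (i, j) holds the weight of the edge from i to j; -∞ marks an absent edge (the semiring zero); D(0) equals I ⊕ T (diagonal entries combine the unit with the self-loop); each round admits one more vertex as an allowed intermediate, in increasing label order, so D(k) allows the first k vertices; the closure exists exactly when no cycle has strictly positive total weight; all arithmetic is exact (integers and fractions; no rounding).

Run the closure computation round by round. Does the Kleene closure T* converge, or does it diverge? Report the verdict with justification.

D(0):
  [0, -18, 8, 0, -17]
  [-8, 0, -4, -19, -17]
  [-10, -14, 0, 5, 1]
  [-17, -10, -18, 0, -17]
  [-15, -19, -13, -∞, 0]
D(1):
  [0, -18, 8, 0, -17]
  [-8, 0, 0, -8, -17]
  [-10, -14, 0, 5, 1]
  [-17, -10, -9, 0, -17]
  [-15, -19, -7, -15, 0]
D(2):
  [0, -18, 8, 0, -17]
  [-8, 0, 0, -8, -17]
  [-10, -14, 0, 5, 1]
  [-17, -10, -9, 0, -17]
  [-15, -19, -7, -15, 0]
D(3):
  [0, -6, 8, 13, 9]
  [-8, 0, 0, 5, 1]
  [-10, -14, 0, 5, 1]
  [-17, -10, -9, 0, -8]
  [-15, -19, -7, -2, 0]
D(4):
  [0, 3, 8, 13, 9]
  [-8, 0, 0, 5, 1]
  [-10, -5, 0, 5, 1]
  [-17, -10, -9, 0, -8]
  [-15, -12, -7, -2, 0]
D(5):
  [0, 3, 8, 13, 9]
  [-8, 0, 0, 5, 1]
  [-10, -5, 0, 5, 1]
  [-17, -10, -9, 0, -8]
  [-15, -12, -7, -2, 0]
Key observation: every diagonal entry stays at the unit through all rounds, so no improving cycle exists.
Answer: CONVERGES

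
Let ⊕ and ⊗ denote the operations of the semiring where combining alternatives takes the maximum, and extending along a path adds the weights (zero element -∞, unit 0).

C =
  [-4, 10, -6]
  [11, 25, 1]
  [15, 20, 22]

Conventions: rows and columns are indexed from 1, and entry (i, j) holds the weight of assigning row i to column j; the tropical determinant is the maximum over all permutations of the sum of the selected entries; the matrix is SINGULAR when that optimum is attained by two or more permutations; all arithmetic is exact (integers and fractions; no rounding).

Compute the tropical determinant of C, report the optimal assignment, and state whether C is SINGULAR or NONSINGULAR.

σ = (1, 2, 3): (-4) + 25 + 22 = 43
σ = (1, 3, 2): (-4) + 1 + 20 = 17
σ = (2, 1, 3): 10 + 11 + 22 = 43
σ = (2, 3, 1): 10 + 1 + 15 = 26
σ = (3, 1, 2): (-6) + 11 + 20 = 25
σ = (3, 2, 1): (-6) + 25 + 15 = 34
Optimal value attained by: σ = (1, 2, 3).
Answer: det⊕(C) = 43; verdict: SINGULAR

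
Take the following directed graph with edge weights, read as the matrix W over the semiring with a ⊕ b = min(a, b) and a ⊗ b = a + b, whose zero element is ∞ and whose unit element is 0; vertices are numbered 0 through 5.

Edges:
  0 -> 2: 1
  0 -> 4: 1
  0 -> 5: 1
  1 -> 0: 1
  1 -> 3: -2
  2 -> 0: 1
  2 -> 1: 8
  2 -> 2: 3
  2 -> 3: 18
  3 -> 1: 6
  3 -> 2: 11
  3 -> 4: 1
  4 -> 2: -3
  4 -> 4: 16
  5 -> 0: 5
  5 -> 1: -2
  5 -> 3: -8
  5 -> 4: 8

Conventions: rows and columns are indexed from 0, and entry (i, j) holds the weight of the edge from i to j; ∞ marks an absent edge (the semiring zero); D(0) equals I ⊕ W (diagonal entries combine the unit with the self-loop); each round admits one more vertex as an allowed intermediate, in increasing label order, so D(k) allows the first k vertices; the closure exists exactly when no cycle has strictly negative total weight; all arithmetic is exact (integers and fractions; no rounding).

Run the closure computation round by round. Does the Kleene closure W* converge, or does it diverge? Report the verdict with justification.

D(0):
  [0, ∞, 1, ∞, 1, 1]
  [1, 0, ∞, -2, ∞, ∞]
  [1, 8, 0, 18, ∞, ∞]
  [∞, 6, 11, 0, 1, ∞]
  [∞, ∞, -3, ∞, 0, ∞]
  [5, -2, ∞, -8, 8, 0]
D(1):
  [0, ∞, 1, ∞, 1, 1]
  [1, 0, 2, -2, 2, 2]
  [1, 8, 0, 18, 2, 2]
  [∞, 6, 11, 0, 1, ∞]
  [∞, ∞, -3, ∞, 0, ∞]
  [5, -2, 6, -8, 6, 0]
D(2):
  [0, ∞, 1, ∞, 1, 1]
  [1, 0, 2, -2, 2, 2]
  [1, 8, 0, 6, 2, 2]
  [7, 6, 8, 0, 1, 8]
  [∞, ∞, -3, ∞, 0, ∞]
  [-1, -2, 0, -8, 0, 0]
Detection: at round 3, diagonal entry (4, 4) turns strictly negative.
Key observation: the cycle 4->2->0->4 has total weight (-3) + 1 + 1, which is strictly negative.
Answer: DIVERGES — negative cycle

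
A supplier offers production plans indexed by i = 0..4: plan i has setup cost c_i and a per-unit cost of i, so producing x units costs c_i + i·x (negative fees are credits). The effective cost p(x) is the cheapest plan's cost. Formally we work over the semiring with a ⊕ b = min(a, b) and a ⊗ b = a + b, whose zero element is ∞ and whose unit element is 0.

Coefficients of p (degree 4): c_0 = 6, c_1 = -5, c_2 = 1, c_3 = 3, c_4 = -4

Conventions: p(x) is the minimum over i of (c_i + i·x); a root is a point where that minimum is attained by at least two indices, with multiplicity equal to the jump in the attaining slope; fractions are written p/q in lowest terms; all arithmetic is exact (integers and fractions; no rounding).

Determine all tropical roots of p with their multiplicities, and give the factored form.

hull edge (i=0, c=6) to (i=1, c=-5): slope -11, span 1
hull edge (i=1, c=-5) to (i=4, c=-4): slope 1/3, span 3
Factored form: p(x) = -4 ⊗ (x ⊕ (-1/3)) ⊗ (x ⊕ (-1/3)) ⊗ (x ⊕ (-1/3)) ⊗ (x ⊕ 11)
Answer: roots = -1/3 (mult 3), 11 (mult 1)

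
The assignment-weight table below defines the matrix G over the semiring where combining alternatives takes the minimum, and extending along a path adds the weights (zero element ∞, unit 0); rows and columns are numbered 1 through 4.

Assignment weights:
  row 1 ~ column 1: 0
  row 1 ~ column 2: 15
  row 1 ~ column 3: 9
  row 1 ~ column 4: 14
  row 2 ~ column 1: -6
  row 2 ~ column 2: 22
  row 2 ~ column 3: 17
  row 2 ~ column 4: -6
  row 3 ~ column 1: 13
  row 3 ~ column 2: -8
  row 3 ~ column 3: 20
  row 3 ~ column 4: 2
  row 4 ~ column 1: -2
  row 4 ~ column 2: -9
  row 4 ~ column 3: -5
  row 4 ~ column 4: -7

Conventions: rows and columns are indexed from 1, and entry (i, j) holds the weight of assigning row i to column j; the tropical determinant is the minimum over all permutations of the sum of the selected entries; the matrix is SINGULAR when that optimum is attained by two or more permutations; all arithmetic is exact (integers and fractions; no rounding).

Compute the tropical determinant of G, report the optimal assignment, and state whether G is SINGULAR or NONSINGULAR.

σ = (1, 2, 3, 4): 0 + 22 + 20 + (-7) = 35
σ = (1, 2, 4, 3): 0 + 22 + 2 + (-5) = 19
σ = (1, 3, 2, 4): 0 + 17 + (-8) + (-7) = 2
σ = (1, 3, 4, 2): 0 + 17 + 2 + (-9) = 10
σ = (1, 4, 2, 3): 0 + (-6) + (-8) + (-5) = -19
σ = (1, 4, 3, 2): 0 + (-6) + 20 + (-9) = 5
σ = (2, 1, 3, 4): 15 + (-6) + 20 + (-7) = 22
σ = (2, 1, 4, 3): 15 + (-6) + 2 + (-5) = 6
σ = (2, 3, 1, 4): 15 + 17 + 13 + (-7) = 38
σ = (2, 3, 4, 1): 15 + 17 + 2 + (-2) = 32
σ = (2, 4, 1, 3): 15 + (-6) + 13 + (-5) = 17
σ = (2, 4, 3, 1): 15 + (-6) + 20 + (-2) = 27
σ = (3, 1, 2, 4): 9 + (-6) + (-8) + (-7) = -12
σ = (3, 1, 4, 2): 9 + (-6) + 2 + (-9) = -4
σ = (3, 2, 1, 4): 9 + 22 + 13 + (-7) = 37
σ = (3, 2, 4, 1): 9 + 22 + 2 + (-2) = 31
σ = (3, 4, 1, 2): 9 + (-6) + 13 + (-9) = 7
σ = (3, 4, 2, 1): 9 + (-6) + (-8) + (-2) = -7
σ = (4, 1, 2, 3): 14 + (-6) + (-8) + (-5) = -5
σ = (4, 1, 3, 2): 14 + (-6) + 20 + (-9) = 19
σ = (4, 2, 1, 3): 14 + 22 + 13 + (-5) = 44
σ = (4, 2, 3, 1): 14 + 22 + 20 + (-2) = 54
σ = (4, 3, 1, 2): 14 + 17 + 13 + (-9) = 35
σ = (4, 3, 2, 1): 14 + 17 + (-8) + (-2) = 21
Optimal value attained by: σ = (1, 4, 2, 3).
Answer: det⊕(G) = -19; verdict: NONSINGULAR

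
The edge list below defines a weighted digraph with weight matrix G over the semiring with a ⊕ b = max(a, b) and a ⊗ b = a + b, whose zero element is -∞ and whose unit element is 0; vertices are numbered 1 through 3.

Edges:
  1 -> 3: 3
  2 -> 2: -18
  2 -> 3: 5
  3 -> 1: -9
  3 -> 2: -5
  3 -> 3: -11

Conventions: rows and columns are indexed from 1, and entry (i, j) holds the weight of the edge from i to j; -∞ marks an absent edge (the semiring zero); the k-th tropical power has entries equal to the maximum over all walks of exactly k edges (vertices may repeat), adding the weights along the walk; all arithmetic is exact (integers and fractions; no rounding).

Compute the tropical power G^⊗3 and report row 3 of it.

G^⊗2:
  [-6, -2, -8]
  [-4, 0, -6]
  [-20, -16, 0]
G^⊗3:
  [-17, -13, 3]
  [-15, -11, 5]
  [-9, -5, -11]
Answer: row 3 of G^⊗3 = [-9, -5, -11]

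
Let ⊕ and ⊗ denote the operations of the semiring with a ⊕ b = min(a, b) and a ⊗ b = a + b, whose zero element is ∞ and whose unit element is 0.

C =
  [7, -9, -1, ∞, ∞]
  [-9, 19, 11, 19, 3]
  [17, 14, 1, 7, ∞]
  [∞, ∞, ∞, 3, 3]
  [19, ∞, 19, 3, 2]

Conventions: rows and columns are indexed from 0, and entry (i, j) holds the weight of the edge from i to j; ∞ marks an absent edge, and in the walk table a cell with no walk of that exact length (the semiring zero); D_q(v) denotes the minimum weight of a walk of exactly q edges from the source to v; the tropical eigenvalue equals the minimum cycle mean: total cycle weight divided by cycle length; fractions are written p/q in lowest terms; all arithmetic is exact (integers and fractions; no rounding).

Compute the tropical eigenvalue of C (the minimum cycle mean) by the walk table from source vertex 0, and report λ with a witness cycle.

q=0: [0, ∞, ∞, ∞, ∞]
q=1: [7, -9, -1, ∞, ∞]
q=2: [-18, -2, 0, 6, -6]
q=3: [-11, -27, -19, -3, -4]
q=4: [-36, -20, -18, -12, -24]
q=5: [-29, -45, -37, -21, -22]
Optimal cycle mean attained by: cycle 0->1->0, total (-9) + (-9), length 2.
Answer: λ = -9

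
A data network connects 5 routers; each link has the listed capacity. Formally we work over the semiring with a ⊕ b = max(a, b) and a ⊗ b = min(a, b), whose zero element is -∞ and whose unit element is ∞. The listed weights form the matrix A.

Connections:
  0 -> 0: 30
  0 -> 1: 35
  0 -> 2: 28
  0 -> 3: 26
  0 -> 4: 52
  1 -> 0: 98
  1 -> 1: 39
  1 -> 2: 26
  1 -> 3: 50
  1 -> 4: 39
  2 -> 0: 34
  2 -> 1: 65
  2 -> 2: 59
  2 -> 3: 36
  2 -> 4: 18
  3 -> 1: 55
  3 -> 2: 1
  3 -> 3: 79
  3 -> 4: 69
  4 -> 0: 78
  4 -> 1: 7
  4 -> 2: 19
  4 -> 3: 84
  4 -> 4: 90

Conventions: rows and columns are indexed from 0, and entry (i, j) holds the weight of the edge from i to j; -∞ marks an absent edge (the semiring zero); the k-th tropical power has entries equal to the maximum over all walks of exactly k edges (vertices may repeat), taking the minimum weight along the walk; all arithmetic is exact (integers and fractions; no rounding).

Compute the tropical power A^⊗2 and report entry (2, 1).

A^⊗2:
  [52, 35, 28, 52, 52]
  [39, 50, 28, 50, 52]
  [65, 59, 59, 50, 39]
  [69, 55, 26, 79, 69]
  [78, 55, 28, 84, 90]
Key observation: the optimum is the walk 2->2->1, with weight 59 min 65 = 59.
Optimal value attained by: walk 2->2->1.
Answer: (A^⊗2)[2][1] = 59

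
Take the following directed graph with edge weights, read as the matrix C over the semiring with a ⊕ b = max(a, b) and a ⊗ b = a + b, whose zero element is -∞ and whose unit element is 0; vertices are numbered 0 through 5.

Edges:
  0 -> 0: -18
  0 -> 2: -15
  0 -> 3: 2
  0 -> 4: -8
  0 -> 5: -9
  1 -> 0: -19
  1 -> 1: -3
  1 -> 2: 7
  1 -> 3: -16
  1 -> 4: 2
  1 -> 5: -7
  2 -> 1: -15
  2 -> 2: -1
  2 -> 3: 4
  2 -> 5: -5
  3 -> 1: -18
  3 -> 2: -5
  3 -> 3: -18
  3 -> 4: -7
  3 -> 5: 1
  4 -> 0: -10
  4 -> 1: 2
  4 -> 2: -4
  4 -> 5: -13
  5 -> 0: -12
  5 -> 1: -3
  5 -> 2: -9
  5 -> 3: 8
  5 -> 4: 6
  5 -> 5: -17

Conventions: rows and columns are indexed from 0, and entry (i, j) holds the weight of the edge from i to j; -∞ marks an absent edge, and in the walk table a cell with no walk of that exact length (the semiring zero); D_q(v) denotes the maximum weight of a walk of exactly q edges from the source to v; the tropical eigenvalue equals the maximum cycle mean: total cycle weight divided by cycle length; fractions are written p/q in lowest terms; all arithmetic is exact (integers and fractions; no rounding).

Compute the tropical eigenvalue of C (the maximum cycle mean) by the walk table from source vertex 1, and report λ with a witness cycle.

q=0: [-∞, 0, -∞, -∞, -∞, -∞]
q=1: [-19, -3, 7, -16, 2, -7]
q=2: [-8, 4, 6, 11, -1, 2]
q=3: [-10, 1, 11, 10, 8, 12]
q=4: [0, 10, 10, 20, 18, 11]
q=5: [8, 20, 17, 19, 17, 21]
q=6: [9, 19, 27, 29, 27, 20]
Optimal cycle mean attained by: cycle 3->5->3, total 1 + 8, length 2.
Answer: λ = 9/2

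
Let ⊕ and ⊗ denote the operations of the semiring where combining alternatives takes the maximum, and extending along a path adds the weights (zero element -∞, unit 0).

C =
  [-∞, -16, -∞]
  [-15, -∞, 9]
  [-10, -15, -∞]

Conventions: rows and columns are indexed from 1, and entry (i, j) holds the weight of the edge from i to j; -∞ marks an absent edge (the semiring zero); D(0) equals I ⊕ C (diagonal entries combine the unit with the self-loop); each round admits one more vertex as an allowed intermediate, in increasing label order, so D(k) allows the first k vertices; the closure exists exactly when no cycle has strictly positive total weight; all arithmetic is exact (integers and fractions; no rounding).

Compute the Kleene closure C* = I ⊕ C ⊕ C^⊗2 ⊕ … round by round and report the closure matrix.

D(0):
  [0, -16, -∞]
  [-15, 0, 9]
  [-10, -15, 0]
D(1):
  [0, -16, -∞]
  [-15, 0, 9]
  [-10, -15, 0]
D(2):
  [0, -16, -7]
  [-15, 0, 9]
  [-10, -15, 0]
D(3):
  [0, -16, -7]
  [-1, 0, 9]
  [-10, -15, 0]
Answer: C* = [[0, -16, -7], [-1, 0, 9], [-10, -15, 0]]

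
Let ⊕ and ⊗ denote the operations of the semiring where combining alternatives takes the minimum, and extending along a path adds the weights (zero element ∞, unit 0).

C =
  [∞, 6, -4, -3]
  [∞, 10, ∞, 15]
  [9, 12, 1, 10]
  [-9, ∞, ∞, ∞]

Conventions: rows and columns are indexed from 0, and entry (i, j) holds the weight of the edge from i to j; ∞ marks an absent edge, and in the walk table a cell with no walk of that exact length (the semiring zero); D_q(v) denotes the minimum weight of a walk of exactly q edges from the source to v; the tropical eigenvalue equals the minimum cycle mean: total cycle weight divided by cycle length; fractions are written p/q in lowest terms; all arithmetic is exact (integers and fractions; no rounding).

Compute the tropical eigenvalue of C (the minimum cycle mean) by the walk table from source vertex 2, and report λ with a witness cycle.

q=0: [∞, ∞, 0, ∞]
q=1: [9, 12, 1, 10]
q=2: [1, 13, 2, 6]
q=3: [-3, 7, -3, -2]
q=4: [-11, 3, -7, -6]
Optimal cycle mean attained by: cycle 0->3->0, total (-3) + (-9), length 2.
Answer: λ = -6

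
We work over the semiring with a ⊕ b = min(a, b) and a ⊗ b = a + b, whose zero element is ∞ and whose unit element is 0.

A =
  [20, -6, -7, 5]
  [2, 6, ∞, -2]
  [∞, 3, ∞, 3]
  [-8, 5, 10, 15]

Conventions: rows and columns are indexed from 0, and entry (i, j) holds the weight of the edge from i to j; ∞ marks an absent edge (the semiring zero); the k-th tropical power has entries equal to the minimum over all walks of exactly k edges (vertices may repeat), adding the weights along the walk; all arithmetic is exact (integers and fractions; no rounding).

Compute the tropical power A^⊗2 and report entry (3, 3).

A^⊗2:
  [-4, -4, 13, -8]
  [-10, -4, -5, 4]
  [-5, 8, 13, 1]
  [7, -14, -15, -3]
Key observation: the optimum is the walk 3->0->3, with weight (-8) + 5 = -3.
Optimal value attained by: walk 3->0->3.
Answer: (A^⊗2)[3][3] = -3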